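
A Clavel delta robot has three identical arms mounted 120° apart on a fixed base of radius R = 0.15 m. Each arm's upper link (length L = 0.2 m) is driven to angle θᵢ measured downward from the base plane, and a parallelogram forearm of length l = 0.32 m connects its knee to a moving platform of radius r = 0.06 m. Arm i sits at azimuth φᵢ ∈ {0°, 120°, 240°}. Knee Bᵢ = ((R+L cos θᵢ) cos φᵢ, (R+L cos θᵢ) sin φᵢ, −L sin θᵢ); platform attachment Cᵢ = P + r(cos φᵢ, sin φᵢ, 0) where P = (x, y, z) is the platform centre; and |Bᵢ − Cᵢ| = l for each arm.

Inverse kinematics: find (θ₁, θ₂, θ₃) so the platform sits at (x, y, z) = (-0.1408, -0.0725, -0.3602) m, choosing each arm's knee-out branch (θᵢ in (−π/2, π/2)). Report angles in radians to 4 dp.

θ₁ = 1.3963, θ₂ = 0.9602, θ₃ = 0.4364

φ1=0.0° → target in arm frame (-0.1408, -0.0725)
  A=0.2308, B=-0.3602, C=(l²−L²−A²−y'²−z²)/(2L)=-0.3147
  θ1 = atan2(B,A) + arccos(C/0.4278) = 1.3963
φ2=120.0° → target in arm frame (0.0076, 0.1582)
  e−x'=0.0824;  (l²−L²−(e−x')²−y'²−z²)/2L = -0.2479
  γ=atan2(-0.3602,0.0824)=-1.3459;  ψ=arccos(-0.6709)=2.3062;  θ2=γ+ψ≈0.9602
φ3=240.0° → target in arm frame (0.1332, -0.0857)
  A cos θ + B sin θ = C:  -0.0432·cos θ + -0.3602·sin θ = -0.1914
  √(A²+B²)=0.3628;  θ3 = -1.6901+2.1265 ≈ 0.4364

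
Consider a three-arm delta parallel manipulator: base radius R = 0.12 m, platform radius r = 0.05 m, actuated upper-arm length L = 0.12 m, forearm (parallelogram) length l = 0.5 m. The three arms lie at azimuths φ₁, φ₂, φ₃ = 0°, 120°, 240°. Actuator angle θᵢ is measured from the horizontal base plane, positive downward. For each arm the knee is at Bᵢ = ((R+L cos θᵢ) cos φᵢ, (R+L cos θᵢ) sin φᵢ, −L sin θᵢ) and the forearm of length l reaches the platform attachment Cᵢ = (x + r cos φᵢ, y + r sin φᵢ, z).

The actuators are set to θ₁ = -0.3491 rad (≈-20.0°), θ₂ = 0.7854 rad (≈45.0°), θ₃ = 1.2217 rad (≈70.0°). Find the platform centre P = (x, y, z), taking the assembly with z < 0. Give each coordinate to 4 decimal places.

(0.2694, 0.0926, -0.4426)

φ1=0.0°: virtual centre (0.1828, 0.0000, 0.0410), radius l
centre 2 = (0.1549·cos120.0°, 0.1549·sin120.0°, -0.0849) = (-0.0774, 0.1341, -0.0849)
φ3=240.0°: virtual centre (-0.0555, -0.0962, -0.1128), radius l
subtract pairs → two planes through P
linear system: -0.5204x+0.2682y = -0.0039−-0.2518z; -0.4766x+-0.1923y = -0.0100−-0.3076z
Cramer: x(z) = 0.0151-0.5745z;  y(z) = 0.0148-0.1758z
into |P−centre ₁|² = l²: 1.3610z² + 0.1054z + -0.2200 = 0;  Δ = 1.2087;  z = -0.4426 or 0.3652 → z<0 root = -0.4426
x = 0.2694, y = 0.0926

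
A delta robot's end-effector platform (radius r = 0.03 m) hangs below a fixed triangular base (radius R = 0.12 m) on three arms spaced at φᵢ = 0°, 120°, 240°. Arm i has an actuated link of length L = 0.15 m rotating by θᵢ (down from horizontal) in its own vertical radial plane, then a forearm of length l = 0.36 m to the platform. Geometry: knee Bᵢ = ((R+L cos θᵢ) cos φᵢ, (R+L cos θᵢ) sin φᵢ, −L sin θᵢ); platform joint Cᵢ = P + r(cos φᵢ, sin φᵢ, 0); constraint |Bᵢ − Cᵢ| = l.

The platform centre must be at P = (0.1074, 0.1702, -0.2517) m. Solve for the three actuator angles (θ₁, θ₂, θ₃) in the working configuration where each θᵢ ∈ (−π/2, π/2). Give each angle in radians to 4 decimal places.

θ₁ = -0.2615, θ₂ = -0.1744, θ₃ = 1.2214

φ1=0.0° → target in arm frame (0.1074, 0.1702)
  A cos θ + B sin θ = C:  -0.0174·cos θ + -0.2517·sin θ = 0.0483
  γ=atan2(-0.2517,-0.0174)=-1.6398;  ψ=arccos(0.1913)=1.3784;  θ1=γ+ψ≈-0.2615
arm 2 (φ=120.0°): x'=0.0937, y'=-0.1781
  A cos θ + B sin θ = C:  -0.0037·cos θ + -0.2517·sin θ = 0.0400
  θ2 = atan2(B,A) + arccos(C/0.2517) = -0.1744
φ3=240.0° → target in arm frame (-0.2011, 0.0079)
  e−x'=0.2911;  (l²−L²−(e−x')²−y'²−z²)/2L = -0.1368
  γ=atan2(-0.2517,0.2911)=-0.7129;  ψ=arccos(-0.3556)=1.9344;  θ3=γ+ψ≈1.2214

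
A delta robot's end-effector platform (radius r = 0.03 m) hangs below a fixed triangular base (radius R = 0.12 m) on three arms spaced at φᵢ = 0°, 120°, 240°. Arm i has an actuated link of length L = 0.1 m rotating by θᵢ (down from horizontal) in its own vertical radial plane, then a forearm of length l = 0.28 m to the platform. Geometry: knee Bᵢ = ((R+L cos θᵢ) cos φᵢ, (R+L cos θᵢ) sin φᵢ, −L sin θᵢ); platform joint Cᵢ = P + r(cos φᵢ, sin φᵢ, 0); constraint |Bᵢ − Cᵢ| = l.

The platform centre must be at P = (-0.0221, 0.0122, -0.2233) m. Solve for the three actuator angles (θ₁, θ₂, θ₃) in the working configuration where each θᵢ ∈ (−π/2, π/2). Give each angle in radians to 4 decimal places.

arm 1 (φ=0.0°): x'=-0.0221, y'=0.0122
  e−x'=0.1121;  (l²−L²−(e−x')²−y'²−z²)/2L = 0.0291
  γ=atan2(-0.2233,0.1121)=-1.1055;  ψ=arccos(0.1165)=1.4540;  θ1=γ+ψ≈0.3485
arm 2 (φ=120.0°): x'=0.0216, y'=0.0130
  A cos θ + B sin θ = C:  0.0684·cos θ + -0.2233·sin θ = 0.0685
  θ2 = atan2(B,A) + arccos(C/0.2335) = -0.0003
arm 3 (φ=240.0°): x'=0.0005, y'=-0.0252
  e−x'=0.0895;  (l²−L²−(e−x')²−y'²−z²)/2L = 0.0494
  θ3 = atan2(B,A) + arccos(C/0.2406) = 0.1743

θ₁ = 0.3485, θ₂ = -0.0003, θ₃ = 0.1743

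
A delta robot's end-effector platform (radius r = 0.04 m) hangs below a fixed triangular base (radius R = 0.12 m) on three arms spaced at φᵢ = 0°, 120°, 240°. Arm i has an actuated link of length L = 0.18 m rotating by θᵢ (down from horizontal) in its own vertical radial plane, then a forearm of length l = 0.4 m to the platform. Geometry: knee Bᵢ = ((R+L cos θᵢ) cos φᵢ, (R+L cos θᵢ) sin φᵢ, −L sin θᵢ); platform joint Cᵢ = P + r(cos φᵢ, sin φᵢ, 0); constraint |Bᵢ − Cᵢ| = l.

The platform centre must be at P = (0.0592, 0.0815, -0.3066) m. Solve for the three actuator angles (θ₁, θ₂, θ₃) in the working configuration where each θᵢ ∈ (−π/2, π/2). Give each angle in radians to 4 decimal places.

arm 1 (φ=0.0°): x'=0.0592, y'=0.0815
  A cos θ + B sin θ = C:  0.0208·cos θ + -0.3066·sin θ = 0.0737
  √(A²+B²)=0.3073;  θ1 = -1.5031+1.3287 ≈ -0.1744
φ2=120.0° → target in arm frame (0.0410, -0.0920)
  e−x'=0.0390;  (l²−L²−(e−x')²−y'²−z²)/2L = 0.0656
  √(A²+B²)=0.3091;  θ2 = -1.4442+1.3570 ≈ -0.0872
φ3=240.0° → target in arm frame (-0.1002, 0.0105)
  e−x'=0.1802;  (l²−L²−(e−x')²−y'²−z²)/2L = 0.0028
  √(A²+B²)=0.3556;  θ3 = -1.0395+1.5628 ≈ 0.5233

θ₁ = -0.1744, θ₂ = -0.0872, θ₃ = 0.5233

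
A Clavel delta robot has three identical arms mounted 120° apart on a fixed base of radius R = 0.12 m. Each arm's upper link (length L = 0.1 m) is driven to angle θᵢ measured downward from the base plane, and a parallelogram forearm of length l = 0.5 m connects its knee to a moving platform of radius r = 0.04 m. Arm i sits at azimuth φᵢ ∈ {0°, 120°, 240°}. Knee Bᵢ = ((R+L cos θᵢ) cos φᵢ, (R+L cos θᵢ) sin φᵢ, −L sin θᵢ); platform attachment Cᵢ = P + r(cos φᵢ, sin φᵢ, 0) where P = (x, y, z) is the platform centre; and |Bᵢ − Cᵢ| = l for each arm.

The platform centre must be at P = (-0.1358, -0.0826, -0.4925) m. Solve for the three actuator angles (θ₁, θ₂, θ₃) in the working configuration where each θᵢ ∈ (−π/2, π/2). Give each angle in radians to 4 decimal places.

θ₁ = 0.9601, θ₂ = 0.5240, θ₃ = 0.0002

rotate P by −φ1: (-0.1358, -0.0826, -0.4925)
  A cos θ + B sin θ = C:  0.2158·cos θ + -0.4925·sin θ = -0.2797
  θ1 = atan2(B,A) + arccos(C/0.5377) = 0.9601
φ2=120.0° → target in arm frame (-0.0036, 0.1589)
  e−x'=0.0836;  (l²−L²−(e−x')²−y'²−z²)/2L = -0.1740
  θ2 = atan2(B,A) + arccos(C/0.4996) = 0.5240
rotate P by −φ3: (0.1394, -0.0763, -0.4925)
  A cos θ + B sin θ = C:  -0.0594·cos θ + -0.4925·sin θ = -0.0596
  γ=atan2(-0.4925,-0.0594)=-1.6909;  ψ=arccos(-0.1201)=1.6911;  θ3=γ+ψ≈0.0002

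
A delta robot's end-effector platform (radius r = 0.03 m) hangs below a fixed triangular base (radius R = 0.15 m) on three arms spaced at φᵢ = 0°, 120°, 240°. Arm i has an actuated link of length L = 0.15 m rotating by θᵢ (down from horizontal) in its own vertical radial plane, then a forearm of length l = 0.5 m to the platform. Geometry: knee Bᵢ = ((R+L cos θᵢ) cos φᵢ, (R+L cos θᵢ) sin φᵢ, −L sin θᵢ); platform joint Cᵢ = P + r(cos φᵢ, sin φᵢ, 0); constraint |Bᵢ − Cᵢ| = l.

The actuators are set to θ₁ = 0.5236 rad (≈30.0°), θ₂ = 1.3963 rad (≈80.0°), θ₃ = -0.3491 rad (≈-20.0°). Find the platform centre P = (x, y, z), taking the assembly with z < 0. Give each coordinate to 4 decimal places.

(0.0235, -0.2808, -0.4212)

φ1=0.0°: virtual centre (0.2499, 0.0000, -0.0750), radius l
S2 = (0.1460·cos120.0°, 0.1460·sin120.0°, -0.1477) = (-0.0730, 0.1265, -0.1477)
S3 = (0.2610·cos240.0°, 0.2610·sin240.0°, 0.0513) = (-0.1305, -0.2260, 0.0513)
|S₂|²−|S₁|² = -0.0249;  |S₃|²−|S₁|² = 0.0027
plane₁₂: -0.6458x+0.2530y+-0.1454z = -0.0249
Cramer: x(z) = 0.0219-0.0038z;  y(z) = -0.0427+0.5653z
sphere 1 gives Az²+Bz+C=0 with A=1.3196, B=0.1035, C=-0.1906;  B²−4AC=1.0165;  roots -0.4212, 0.3428;  negative root z = -0.4212
x = 0.0235, y = -0.2808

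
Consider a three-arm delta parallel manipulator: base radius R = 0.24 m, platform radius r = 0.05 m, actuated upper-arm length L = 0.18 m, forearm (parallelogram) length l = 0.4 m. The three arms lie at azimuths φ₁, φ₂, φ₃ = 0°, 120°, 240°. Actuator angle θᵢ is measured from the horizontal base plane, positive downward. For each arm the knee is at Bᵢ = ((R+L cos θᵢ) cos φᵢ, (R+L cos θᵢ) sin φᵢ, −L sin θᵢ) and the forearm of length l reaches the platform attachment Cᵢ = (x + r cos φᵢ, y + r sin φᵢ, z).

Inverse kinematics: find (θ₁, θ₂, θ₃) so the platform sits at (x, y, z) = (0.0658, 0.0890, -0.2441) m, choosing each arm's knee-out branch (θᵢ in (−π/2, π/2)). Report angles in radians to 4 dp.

φ1=0.0° → target in arm frame (0.0658, 0.0890)
  e−x'=0.1242;  (l²−L²−(e−x')²−y'²−z²)/2L = 0.1241
  √(A²+B²)=0.2739;  θ1 = -1.1001+1.1006 ≈ 0.0005
arm 2 (φ=120.0°): x'=0.0442, y'=-0.1015
  A=0.1458, B=-0.2441, C=(l²−L²−A²−y'²−z²)/(2L)=0.1013
  √(A²+B²)=0.2843;  θ2 = -1.0323+1.2067 ≈ 0.1744
rotate P by −φ3: (-0.1100, 0.0125, -0.2441)
  A=0.3000, B=-0.2441, C=(l²−L²−A²−y'²−z²)/(2L)=-0.0615
  θ3 = atan2(B,A) + arccos(C/0.3867) = 1.0473

θ₁ = 0.0005, θ₂ = 0.1744, θ₃ = 1.0473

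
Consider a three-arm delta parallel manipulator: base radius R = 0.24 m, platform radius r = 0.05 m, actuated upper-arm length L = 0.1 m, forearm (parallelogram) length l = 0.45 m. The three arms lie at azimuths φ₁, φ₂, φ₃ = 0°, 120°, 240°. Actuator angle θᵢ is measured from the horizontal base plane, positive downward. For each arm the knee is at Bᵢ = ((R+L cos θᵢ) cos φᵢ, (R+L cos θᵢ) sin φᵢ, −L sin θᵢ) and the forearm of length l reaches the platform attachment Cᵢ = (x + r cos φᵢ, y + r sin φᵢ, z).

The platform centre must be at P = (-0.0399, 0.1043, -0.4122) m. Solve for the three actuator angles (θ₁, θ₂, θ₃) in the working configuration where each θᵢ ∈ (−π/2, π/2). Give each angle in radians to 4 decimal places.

arm 1 (φ=0.0°): x'=-0.0399, y'=0.1043
  A cos θ + B sin θ = C:  0.2299·cos θ + -0.4122·sin θ = -0.2057
  γ=atan2(-0.4122,0.2299)=-1.0620;  ψ=arccos(-0.4358)=2.0218;  θ1=γ+ψ≈0.9597
φ2=120.0° → target in arm frame (0.1103, -0.0176)
  A cos θ + B sin θ = C:  0.0797·cos θ + -0.4122·sin θ = 0.0796
  θ2 = atan2(B,A) + arccos(C/0.4198) = 0.0002
arm 3 (φ=240.0°): x'=-0.0704, y'=-0.0867
  A=0.2604, B=-0.4122, C=(l²−L²−A²−y'²−z²)/(2L)=-0.2636
  √(A²+B²)=0.4875;  θ3 = -1.0074+2.1421 ≈ 1.1346

θ₁ = 0.9597, θ₂ = 0.0002, θ₃ = 1.1346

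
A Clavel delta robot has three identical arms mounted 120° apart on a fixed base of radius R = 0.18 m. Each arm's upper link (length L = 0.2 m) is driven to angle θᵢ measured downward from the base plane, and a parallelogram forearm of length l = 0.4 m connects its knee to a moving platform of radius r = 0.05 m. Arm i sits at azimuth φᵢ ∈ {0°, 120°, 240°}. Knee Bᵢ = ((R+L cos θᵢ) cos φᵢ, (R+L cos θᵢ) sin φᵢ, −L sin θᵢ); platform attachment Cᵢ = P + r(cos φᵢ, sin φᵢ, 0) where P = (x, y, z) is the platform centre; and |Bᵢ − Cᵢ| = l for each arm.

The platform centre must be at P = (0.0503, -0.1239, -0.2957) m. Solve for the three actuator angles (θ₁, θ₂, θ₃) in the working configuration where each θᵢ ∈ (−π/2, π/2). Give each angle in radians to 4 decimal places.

θ₁ = 0.1745, θ₂ = 0.9598, θ₃ = 0.0000

arm 1 (φ=0.0°): x'=0.0503, y'=-0.1239
  e−x'=0.0797;  (l²−L²−(e−x')²−y'²−z²)/2L = 0.0271
  θ1 = atan2(B,A) + arccos(C/0.3063) = 0.1745
rotate P by −φ2: (-0.1325, 0.0184, -0.2957)
  e−x'=0.2625;  (l²−L²−(e−x')²−y'²−z²)/2L = -0.0916
  θ2 = atan2(B,A) + arccos(C/0.3954) = 0.9598
arm 3 (φ=240.0°): x'=0.0822, y'=0.1055
  A=0.0478, B=-0.2957, C=(l²−L²−A²−y'²−z²)/(2L)=0.0478
  √(A²+B²)=0.2995;  θ3 = -1.4104+1.4104 ≈ 0.0000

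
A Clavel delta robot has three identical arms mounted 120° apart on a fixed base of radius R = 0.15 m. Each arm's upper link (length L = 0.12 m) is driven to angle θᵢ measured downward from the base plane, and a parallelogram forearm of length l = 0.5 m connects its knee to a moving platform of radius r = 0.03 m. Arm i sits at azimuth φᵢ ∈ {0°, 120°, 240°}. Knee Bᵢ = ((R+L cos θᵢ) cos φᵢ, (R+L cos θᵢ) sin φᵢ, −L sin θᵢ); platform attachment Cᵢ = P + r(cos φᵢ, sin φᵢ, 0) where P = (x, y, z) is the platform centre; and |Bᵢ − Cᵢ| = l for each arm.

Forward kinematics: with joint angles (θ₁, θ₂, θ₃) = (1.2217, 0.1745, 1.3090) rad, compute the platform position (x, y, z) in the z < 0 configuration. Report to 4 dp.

(-0.0802, 0.1667, -0.5177)

φ1=0.0°: virtual centre (0.1610, 0.0000, -0.1128), radius l
arm 2 at φ=120.0°: (R−r)+L cos θ2 = 0.2382;  centre 2 = (-0.1191, 0.2063, -0.0208)
arm 3 at φ=240.0°: (R−r)+L cos θ3 = 0.1511;  centre 3 = (-0.0755, -0.1308, -0.1159)
subtract pairs → two planes through P
[-0.5603 0.4125 0.1839]·P = 0.0185;  [-0.4731 -0.2616 -0.0063]·P = -0.0024
det = 0.3418;  x = -0.0113+0.1331z,  y = 0.0296+-0.2648z
sphere 1 gives Az²+Bz+C=0 with A=1.0879, B=0.1640, C=-0.2067;  B²−4AC=0.9264;  roots -0.5177, 0.3670;  negative root z = -0.5177
x = -0.0802, y = 0.1667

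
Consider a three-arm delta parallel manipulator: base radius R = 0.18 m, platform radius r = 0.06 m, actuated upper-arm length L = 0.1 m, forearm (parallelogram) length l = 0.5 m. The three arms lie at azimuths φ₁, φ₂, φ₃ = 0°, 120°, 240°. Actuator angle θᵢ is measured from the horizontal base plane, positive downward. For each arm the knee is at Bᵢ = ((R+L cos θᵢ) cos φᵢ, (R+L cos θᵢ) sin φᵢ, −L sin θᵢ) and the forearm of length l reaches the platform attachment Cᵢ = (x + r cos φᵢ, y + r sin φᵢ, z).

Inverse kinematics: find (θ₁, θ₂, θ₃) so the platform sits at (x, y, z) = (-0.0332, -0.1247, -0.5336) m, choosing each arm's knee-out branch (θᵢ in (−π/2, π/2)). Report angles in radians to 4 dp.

θ₁ = 1.1342, θ₂ = 1.3956, θ₃ = 0.4358

φ1=0.0° → target in arm frame (-0.0332, -0.1247)
  A=0.1532, B=-0.5336, C=(l²−L²−A²−y'²−z²)/(2L)=-0.4187
  θ1 = atan2(B,A) + arccos(C/0.5552) = 1.1342
arm 2 (φ=120.0°): x'=-0.0914, y'=0.0911
  A cos θ + B sin θ = C:  0.2114·cos θ + -0.5336·sin θ = -0.4886
  θ2 = atan2(B,A) + arccos(C/0.5739) = 1.3956
arm 3 (φ=240.0°): x'=0.1246, y'=0.0336
  e−x'=-0.0046;  (l²−L²−(e−x')²−y'²−z²)/2L = -0.2294
  θ3 = atan2(B,A) + arccos(C/0.5336) = 0.4358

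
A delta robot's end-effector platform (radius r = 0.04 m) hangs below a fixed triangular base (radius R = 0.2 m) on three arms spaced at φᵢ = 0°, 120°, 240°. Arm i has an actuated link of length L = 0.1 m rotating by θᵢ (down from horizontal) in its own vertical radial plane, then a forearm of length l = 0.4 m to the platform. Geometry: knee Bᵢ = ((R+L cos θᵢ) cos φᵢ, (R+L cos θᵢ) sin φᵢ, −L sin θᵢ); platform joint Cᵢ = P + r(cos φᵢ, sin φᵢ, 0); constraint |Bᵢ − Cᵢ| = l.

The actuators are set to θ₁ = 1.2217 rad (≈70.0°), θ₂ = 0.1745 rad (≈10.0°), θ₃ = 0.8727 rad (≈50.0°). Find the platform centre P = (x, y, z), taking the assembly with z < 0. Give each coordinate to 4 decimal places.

(-0.0777, 0.0638, -0.3803)

S1 = (0.1942·cos0.0°, 0.1942·sin0.0°, -0.0940) = (0.1942, 0.0000, -0.0940)
φ2=120.0°: virtual centre (-0.1292, 0.2239, -0.0174), radius l
S3 = (0.2243·cos240.0°, 0.2243·sin240.0°, -0.0766) = (-0.1121, -0.1942, -0.0766)
eliminate P² terms by subtracting sphere 1 from 2 and 3
plane₁₂: -0.6469x+0.4477y+0.1532z = 0.0206
Cramer: x(z) = -0.0234+0.1428z;  y(z) = 0.0121-0.1359z
quadratic in z: (1.0389)z²+(0.1225)z+(-0.1037)=0, √Δ=0.6677 → z ∈ {-0.3803, 0.2624}; z = -0.3803 (taking z<0)
x = -0.0777, y = 0.0638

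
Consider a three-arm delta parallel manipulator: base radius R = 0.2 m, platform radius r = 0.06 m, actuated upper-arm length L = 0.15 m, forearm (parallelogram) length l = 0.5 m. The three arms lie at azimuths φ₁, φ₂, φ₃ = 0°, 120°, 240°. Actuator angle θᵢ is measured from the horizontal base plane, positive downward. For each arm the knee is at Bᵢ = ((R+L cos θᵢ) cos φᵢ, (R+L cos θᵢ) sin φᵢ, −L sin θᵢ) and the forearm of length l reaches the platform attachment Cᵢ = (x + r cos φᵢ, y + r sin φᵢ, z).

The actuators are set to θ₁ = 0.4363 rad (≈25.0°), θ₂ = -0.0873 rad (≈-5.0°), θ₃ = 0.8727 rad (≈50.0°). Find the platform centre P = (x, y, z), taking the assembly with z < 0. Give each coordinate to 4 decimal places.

(-0.0013, 0.1438, -0.4538)

φ1=0.0°: virtual centre (0.2759, 0.0000, -0.0634), radius l
arm 2 at φ=120.0°: ρ2 = 0.2894;  O2 = (-0.1447, 0.2507, 0.0131)
arm 3 at φ=240.0°: ρ3 = 0.2364;  O3 = (-0.1182, -0.2047, -0.1149)
subtract pairs → two planes through P
linear system: -0.8413x+0.5013y = 0.0038−0.1529z; -0.7883x+-0.4095y = -0.0111−-0.1030z
Cramer: x(z) = 0.0054+0.0148z;  y(z) = 0.0166-0.2802z
sphere 1 gives Az²+Bz+C=0 with A=1.0787, B=0.1094, C=-0.1725;  B²−4AC=0.7564;  roots -0.4538, 0.3524;  negative root z = -0.4538
x = -0.0013, y = 0.1438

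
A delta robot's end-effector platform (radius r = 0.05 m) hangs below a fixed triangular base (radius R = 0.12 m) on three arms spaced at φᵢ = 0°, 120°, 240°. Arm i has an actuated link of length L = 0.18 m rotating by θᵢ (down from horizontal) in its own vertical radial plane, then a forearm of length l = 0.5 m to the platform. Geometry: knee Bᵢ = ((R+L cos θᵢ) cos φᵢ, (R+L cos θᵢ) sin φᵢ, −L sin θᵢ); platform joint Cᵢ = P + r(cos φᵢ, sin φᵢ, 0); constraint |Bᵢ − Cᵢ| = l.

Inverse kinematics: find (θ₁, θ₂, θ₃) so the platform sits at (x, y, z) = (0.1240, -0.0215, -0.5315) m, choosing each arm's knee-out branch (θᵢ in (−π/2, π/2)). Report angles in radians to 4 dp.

φ1=0.0° → target in arm frame (0.1240, -0.0215)
  e−x'=-0.0540;  (l²−L²−(e−x')²−y'²−z²)/2L = -0.1896
  θ1 = atan2(B,A) + arccos(C/0.5342) = 0.2616
φ2=120.0° → target in arm frame (-0.0806, -0.0966)
  A=0.1506, B=-0.5315, C=(l²−L²−A²−y'²−z²)/(2L)=-0.2692
  √(A²+B²)=0.5524;  θ2 = -1.2947+2.0798 ≈ 0.7852
arm 3 (φ=240.0°): x'=-0.0434, y'=0.1181
  e−x'=0.1134;  (l²−L²−(e−x')²−y'²−z²)/2L = -0.2547
  γ=atan2(-0.5315,0.1134)=-1.3606;  ψ=arccos(-0.4687)=2.0586;  θ3=γ+ψ≈0.6980

θ₁ = 0.2616, θ₂ = 0.7852, θ₃ = 0.6980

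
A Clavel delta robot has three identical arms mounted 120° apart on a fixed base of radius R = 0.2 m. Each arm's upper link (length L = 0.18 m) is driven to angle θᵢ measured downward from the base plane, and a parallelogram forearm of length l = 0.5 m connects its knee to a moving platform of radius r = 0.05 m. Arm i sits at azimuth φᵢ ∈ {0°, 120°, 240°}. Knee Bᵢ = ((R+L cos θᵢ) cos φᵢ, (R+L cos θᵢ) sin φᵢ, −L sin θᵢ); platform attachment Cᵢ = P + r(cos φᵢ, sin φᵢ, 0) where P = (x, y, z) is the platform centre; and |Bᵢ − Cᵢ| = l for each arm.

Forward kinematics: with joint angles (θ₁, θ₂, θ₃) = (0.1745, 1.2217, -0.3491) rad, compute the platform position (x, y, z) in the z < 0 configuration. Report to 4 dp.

(0.0629, -0.2354, -0.3843)

S1 = (0.3273·cos0.0°, 0.3273·sin0.0°, -0.0313) = (0.3273, 0.0000, -0.0313)
S2 = (0.2116·cos120.0°, 0.2116·sin120.0°, -0.1691) = (-0.1058, 0.1832, -0.1691)
φ3=240.0°: virtual centre (-0.1596, -0.2764, 0.0616), radius l
eliminate P² terms by subtracting sphere 1 from 2 and 3
plane₁₂: -0.8661x+0.3664y+-0.2758z = -0.0347
det = 0.8356;  x = 0.0240+-0.1010z,  y = -0.0379+0.5138z
sphere 1 gives Az²+Bz+C=0 with A=1.2742, B=0.0848, C=-0.1556;  B²−4AC=0.8004;  roots -0.3843, 0.3178;  negative root z = -0.3843
x = 0.0629, y = -0.2354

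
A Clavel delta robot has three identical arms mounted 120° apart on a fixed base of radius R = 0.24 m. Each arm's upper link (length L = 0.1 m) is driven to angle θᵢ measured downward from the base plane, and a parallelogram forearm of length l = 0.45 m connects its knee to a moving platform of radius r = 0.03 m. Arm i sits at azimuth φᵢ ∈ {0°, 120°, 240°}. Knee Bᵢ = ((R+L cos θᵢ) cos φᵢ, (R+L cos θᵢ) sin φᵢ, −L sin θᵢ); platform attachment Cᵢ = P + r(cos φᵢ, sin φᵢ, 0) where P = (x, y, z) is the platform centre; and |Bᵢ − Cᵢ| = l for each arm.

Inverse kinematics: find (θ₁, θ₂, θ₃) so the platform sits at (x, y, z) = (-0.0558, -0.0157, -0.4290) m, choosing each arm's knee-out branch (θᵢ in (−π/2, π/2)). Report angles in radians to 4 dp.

θ₁ = 1.2216, θ₂ = 0.7854, θ₃ = 0.6105

arm 1 (φ=0.0°): x'=-0.0558, y'=-0.0157
  e−x'=0.2658;  (l²−L²−(e−x')²−y'²−z²)/2L = -0.3122
  θ1 = atan2(B,A) + arccos(C/0.5047) = 1.2216
φ2=120.0° → target in arm frame (0.0143, 0.0562)
  A cos θ + B sin θ = C:  0.1957·cos θ + -0.4290·sin θ = -0.1650
  θ2 = atan2(B,A) + arccos(C/0.4715) = 0.7854
arm 3 (φ=240.0°): x'=0.0415, y'=-0.0405
  A=0.1685, B=-0.4290, C=(l²−L²−A²−y'²−z²)/(2L)=-0.1079
  √(A²+B²)=0.4609;  θ3 = -1.1965+1.8070 ≈ 0.6105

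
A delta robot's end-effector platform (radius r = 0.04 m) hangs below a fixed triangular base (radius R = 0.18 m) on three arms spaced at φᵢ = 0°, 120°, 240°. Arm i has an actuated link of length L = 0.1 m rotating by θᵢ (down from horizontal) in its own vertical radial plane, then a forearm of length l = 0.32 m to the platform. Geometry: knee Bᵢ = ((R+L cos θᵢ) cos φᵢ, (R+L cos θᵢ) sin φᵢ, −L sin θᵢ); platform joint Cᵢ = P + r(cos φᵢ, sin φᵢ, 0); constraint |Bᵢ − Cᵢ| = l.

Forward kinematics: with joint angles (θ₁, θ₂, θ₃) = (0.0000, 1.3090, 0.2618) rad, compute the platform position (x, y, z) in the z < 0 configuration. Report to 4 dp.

arm 1 at φ=0.0°: ρ1 = 0.2400;  centre 1 = (0.2400, 0.0000, 0.0000)
centre 2 = (0.1659·cos120.0°, 0.1659·sin120.0°, -0.0966) = (-0.0829, 0.1437, -0.0966)
φ3=240.0°: virtual centre (-0.1183, -0.2049, -0.0259), radius l
eliminate P² terms by subtracting sphere 1 from 2 and 3
[-0.6459 0.2873 -0.1932]·P = -0.0208;  [-0.7166 -0.4098 -0.0518]·P = -0.0010
det = 0.4706;  x = 0.0187+-0.1998z,  y = -0.0303+0.2231z
sphere 1 gives Az²+Bz+C=0 with A=1.0897, B=0.0749, C=-0.0525;  B²−4AC=0.2344;  roots -0.2565, 0.1878;  negative root z = -0.2565
x = 0.0699, y = -0.0875

(0.0699, -0.0875, -0.2565)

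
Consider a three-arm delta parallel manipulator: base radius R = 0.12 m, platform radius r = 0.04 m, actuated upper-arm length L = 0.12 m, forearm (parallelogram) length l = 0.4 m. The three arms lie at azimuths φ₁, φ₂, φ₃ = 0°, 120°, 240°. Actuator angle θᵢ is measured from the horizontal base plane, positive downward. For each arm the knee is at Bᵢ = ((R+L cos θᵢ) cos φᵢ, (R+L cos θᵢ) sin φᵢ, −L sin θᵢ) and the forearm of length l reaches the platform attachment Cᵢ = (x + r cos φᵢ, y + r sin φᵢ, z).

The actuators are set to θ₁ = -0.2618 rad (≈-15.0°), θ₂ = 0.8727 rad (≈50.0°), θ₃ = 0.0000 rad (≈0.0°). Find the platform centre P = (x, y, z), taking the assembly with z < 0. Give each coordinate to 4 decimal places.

(0.1043, -0.1193, -0.3396)

arm 1 at φ=0.0°: (R−r)+L cos θ1 = 0.1959;  centre 1 = (0.1959, 0.0000, 0.0311)
centre 2 = (0.1571·cos120.0°, 0.1571·sin120.0°, -0.0919) = (-0.0786, 0.1361, -0.0919)
centre 3 = (0.2000·cos240.0°, 0.2000·sin240.0°, 0.0000) = (-0.1000, -0.1732, 0.0000)
eliminate P² terms by subtracting sphere 1 from 2 and 3
[-0.5490 0.2722 -0.2460]·P = -0.0062;  [-0.5918 -0.3464 -0.0621]·P = 0.0007
Cramer: x(z) = 0.0056-0.2907z;  y(z) = -0.0115+0.3174z
into |P−centre ₁|² = l²: 1.1853z² + 0.0412z + -0.1227 = 0;  Δ = 0.5834;  z = -0.3396 or 0.3048 → z<0 root = -0.3396
x = 0.1043, y = -0.1193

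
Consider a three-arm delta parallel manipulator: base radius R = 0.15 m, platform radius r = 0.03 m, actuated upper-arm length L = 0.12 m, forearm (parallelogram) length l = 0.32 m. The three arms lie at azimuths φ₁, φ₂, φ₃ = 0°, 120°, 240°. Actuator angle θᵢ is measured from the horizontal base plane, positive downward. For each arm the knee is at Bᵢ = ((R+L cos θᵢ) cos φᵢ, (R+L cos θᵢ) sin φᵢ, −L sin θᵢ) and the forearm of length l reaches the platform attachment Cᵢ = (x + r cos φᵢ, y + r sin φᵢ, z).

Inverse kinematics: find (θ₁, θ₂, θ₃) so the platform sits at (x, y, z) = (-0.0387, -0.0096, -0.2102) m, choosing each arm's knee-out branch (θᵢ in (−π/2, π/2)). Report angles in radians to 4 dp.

θ₁ = 0.3490, θ₂ = -0.0878, θ₃ = -0.2619

rotate P by −φ1: (-0.0387, -0.0096, -0.2102)
  A=0.1587, B=-0.2102, C=(l²−L²−A²−y'²−z²)/(2L)=0.0772
  θ1 = atan2(B,A) + arccos(C/0.2634) = 0.3490
φ2=120.0° → target in arm frame (0.0110, 0.0383)
  e−x'=0.1090;  (l²−L²−(e−x')²−y'²−z²)/2L = 0.1270
  θ2 = atan2(B,A) + arccos(C/0.2368) = -0.0878
arm 3 (φ=240.0°): x'=0.0277, y'=-0.0287
  A cos θ + B sin θ = C:  0.0923·cos θ + -0.2102·sin θ = 0.1436
  γ=atan2(-0.2102,0.0923)=-1.1569;  ψ=arccos(0.6255)=0.8950;  θ3=γ+ψ≈-0.2619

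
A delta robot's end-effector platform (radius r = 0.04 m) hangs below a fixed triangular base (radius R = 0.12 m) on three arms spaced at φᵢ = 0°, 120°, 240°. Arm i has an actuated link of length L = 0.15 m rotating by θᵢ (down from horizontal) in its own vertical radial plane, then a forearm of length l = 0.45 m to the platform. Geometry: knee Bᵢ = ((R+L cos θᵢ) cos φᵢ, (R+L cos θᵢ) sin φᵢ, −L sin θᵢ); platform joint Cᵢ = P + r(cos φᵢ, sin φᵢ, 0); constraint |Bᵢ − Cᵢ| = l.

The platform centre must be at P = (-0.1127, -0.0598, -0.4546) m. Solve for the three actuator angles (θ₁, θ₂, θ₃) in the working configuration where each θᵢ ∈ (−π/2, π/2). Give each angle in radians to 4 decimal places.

φ1=0.0° → target in arm frame (-0.1127, -0.0598)
  e−x'=0.1927;  (l²−L²−(e−x')²−y'²−z²)/2L = -0.2246
  √(A²+B²)=0.4938;  θ1 = -1.1699+2.0430 ≈ 0.8731
φ2=120.0° → target in arm frame (0.0046, 0.1275)
  A cos θ + B sin θ = C:  0.0754·cos θ + -0.4546·sin θ = -0.1620
  √(A²+B²)=0.4608;  θ2 = -1.4064+1.9301 ≈ 0.5237
rotate P by −φ3: (0.1081, -0.0677, -0.4546)
  A=-0.0281, B=-0.4546, C=(l²−L²−A²−y'²−z²)/(2L)=-0.1068
  θ3 = atan2(B,A) + arccos(C/0.4555) = 0.1748

θ₁ = 0.8731, θ₂ = 0.5237, θ₃ = 0.1748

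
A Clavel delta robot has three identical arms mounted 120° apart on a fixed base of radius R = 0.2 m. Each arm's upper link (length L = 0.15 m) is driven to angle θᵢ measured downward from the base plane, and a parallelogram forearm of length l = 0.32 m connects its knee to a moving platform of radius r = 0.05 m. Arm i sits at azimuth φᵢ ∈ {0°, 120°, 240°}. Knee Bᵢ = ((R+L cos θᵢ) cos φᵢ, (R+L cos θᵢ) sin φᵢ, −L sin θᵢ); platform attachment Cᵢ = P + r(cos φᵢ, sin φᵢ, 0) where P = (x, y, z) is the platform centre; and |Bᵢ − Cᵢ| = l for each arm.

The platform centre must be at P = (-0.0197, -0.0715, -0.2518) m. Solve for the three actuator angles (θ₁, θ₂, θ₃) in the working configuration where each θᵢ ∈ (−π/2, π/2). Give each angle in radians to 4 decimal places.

rotate P by −φ1: (-0.0197, -0.0715, -0.2518)
  A cos θ + B sin θ = C:  0.1697·cos θ + -0.2518·sin θ = -0.0580
  θ1 = atan2(B,A) + arccos(C/0.3036) = 0.7854
φ2=120.0° → target in arm frame (-0.0521, 0.0528)
  A cos θ + B sin θ = C:  0.2021·cos θ + -0.2518·sin θ = -0.0904
  θ2 = atan2(B,A) + arccos(C/0.3229) = 0.9601
φ3=240.0° → target in arm frame (0.0718, 0.0187)
  A=0.0782, B=-0.2518, C=(l²−L²−A²−y'²−z²)/(2L)=0.0334
  θ3 = atan2(B,A) + arccos(C/0.2637) = 0.1741

θ₁ = 0.7854, θ₂ = 0.9601, θ₃ = 0.1741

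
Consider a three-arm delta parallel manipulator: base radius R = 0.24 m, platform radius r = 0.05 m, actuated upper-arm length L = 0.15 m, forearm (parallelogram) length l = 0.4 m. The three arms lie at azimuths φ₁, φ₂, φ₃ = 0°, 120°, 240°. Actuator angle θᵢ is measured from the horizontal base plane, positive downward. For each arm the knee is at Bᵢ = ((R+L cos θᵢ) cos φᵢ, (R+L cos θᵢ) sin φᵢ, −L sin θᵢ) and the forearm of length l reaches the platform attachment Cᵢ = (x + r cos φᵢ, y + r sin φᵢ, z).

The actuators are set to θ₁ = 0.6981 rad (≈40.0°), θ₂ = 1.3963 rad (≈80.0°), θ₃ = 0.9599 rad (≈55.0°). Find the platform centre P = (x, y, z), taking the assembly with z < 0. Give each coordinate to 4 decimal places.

(0.0671, -0.0556, -0.4132)

φ1=0.0°: virtual centre (0.3049, 0.0000, -0.0964), radius l
centre 2 = (0.2160·cos120.0°, 0.2160·sin120.0°, -0.1477) = (-0.1080, 0.1871, -0.1477)
centre 3 = (0.2760·cos240.0°, 0.2760·sin240.0°, -0.1229) = (-0.1380, -0.2391, -0.1229)
|centre ₂|²−|centre ₁|² = -0.0338;  |centre ₃|²−|centre ₁|² = -0.0110
[-0.8259 0.3742 -0.1026]·P = -0.0338;  [-0.8859 -0.4781 -0.0529]·P = -0.0110
Cramer: x(z) = 0.0279-0.0948z;  y(z) = -0.0287+0.0650z
quadratic in z: (1.0132)z²+(0.2416)z+(-0.0731)=0, √Δ=0.5956 → z ∈ {-0.4132, 0.1747}; z = -0.4132 (taking z<0)
x = 0.0671, y = -0.0556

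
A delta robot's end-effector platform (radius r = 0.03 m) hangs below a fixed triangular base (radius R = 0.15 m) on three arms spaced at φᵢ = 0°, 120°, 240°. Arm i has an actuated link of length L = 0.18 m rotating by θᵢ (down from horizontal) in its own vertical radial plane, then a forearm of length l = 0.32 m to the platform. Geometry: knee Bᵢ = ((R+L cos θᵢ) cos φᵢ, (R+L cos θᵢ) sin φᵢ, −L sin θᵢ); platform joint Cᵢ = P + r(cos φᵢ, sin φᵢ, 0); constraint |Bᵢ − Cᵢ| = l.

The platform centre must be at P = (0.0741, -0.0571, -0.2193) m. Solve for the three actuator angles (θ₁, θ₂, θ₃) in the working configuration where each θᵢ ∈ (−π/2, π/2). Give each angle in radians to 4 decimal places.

arm 1 (φ=0.0°): x'=0.0741, y'=-0.0571
  e−x'=0.0459;  (l²−L²−(e−x')²−y'²−z²)/2L = 0.0459
  √(A²+B²)=0.2241;  θ1 = -1.3645+1.3643 ≈ -0.0002
arm 2 (φ=120.0°): x'=-0.0865, y'=-0.0356
  e−x'=0.2065;  (l²−L²−(e−x')²−y'²−z²)/2L = -0.0611
  √(A²+B²)=0.3012;  θ2 = -0.8155+1.7751 ≈ 0.9597
rotate P by −φ3: (0.0124, 0.0927, -0.2193)
  A cos θ + B sin θ = C:  0.1076·cos θ + -0.2193·sin θ = 0.0048
  γ=atan2(-0.2193,0.1076)=-1.1147;  ψ=arccos(0.0197)=1.5511;  θ3=γ+ψ≈0.4364

θ₁ = -0.0002, θ₂ = 0.9597, θ₃ = 0.4364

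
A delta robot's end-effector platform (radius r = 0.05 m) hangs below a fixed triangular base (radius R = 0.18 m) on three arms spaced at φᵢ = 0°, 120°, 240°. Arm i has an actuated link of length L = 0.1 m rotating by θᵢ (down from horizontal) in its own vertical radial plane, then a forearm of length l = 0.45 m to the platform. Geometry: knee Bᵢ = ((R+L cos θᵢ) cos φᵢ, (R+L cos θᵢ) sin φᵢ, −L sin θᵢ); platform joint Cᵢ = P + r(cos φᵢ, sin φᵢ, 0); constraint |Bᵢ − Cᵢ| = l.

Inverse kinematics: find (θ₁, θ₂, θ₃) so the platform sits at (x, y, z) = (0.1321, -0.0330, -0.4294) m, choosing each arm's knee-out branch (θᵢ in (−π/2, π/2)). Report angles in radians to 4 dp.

arm 1 (φ=0.0°): x'=0.1321, y'=-0.0330
  e−x'=-0.0021;  (l²−L²−(e−x')²−y'²−z²)/2L = 0.0351
  √(A²+B²)=0.4294;  θ1 = -1.5757+1.4889 ≈ -0.0867
φ2=120.0° → target in arm frame (-0.0946, -0.0979)
  A=0.2246, B=-0.4294, C=(l²−L²−A²−y'²−z²)/(2L)=-0.2596
  θ2 = atan2(B,A) + arccos(C/0.4846) = 1.0474
rotate P by −φ3: (-0.0375, 0.1309, -0.4294)
  A cos θ + B sin θ = C:  0.1675·cos θ + -0.4294·sin θ = -0.1853
  θ3 = atan2(B,A) + arccos(C/0.4609) = 0.7857

θ₁ = -0.0867, θ₂ = 1.0474, θ₃ = 0.7857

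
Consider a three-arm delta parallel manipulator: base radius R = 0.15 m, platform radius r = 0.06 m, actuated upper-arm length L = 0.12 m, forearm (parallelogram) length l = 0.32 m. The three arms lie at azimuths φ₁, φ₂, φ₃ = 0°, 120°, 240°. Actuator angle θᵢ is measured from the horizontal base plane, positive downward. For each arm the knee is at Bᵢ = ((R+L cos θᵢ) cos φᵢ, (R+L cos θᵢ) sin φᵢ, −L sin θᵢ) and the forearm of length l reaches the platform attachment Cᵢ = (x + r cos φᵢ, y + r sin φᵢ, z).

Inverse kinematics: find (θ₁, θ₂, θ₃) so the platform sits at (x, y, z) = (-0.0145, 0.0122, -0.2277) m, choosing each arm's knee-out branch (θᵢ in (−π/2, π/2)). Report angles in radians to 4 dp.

θ₁ = -0.0001, θ₂ = -0.2623, θ₃ = -0.0877

rotate P by −φ1: (-0.0145, 0.0122, -0.2277)
  e−x'=0.1045;  (l²−L²−(e−x')²−y'²−z²)/2L = 0.1045
  √(A²+B²)=0.2505;  θ1 = -1.1405+1.1405 ≈ -0.0001
φ2=120.0° → target in arm frame (0.0178, 0.0065)
  A cos θ + B sin θ = C:  0.0722·cos θ + -0.2277·sin θ = 0.1288
  √(A²+B²)=0.2389;  θ2 = -1.2638+1.0015 ≈ -0.2623
φ3=240.0° → target in arm frame (-0.0033, -0.0187)
  e−x'=0.0933;  (l²−L²−(e−x')²−y'²−z²)/2L = 0.1129
  γ=atan2(-0.2277,0.0933)=-1.1819;  ψ=arccos(0.4588)=1.0941;  θ3=γ+ψ≈-0.0877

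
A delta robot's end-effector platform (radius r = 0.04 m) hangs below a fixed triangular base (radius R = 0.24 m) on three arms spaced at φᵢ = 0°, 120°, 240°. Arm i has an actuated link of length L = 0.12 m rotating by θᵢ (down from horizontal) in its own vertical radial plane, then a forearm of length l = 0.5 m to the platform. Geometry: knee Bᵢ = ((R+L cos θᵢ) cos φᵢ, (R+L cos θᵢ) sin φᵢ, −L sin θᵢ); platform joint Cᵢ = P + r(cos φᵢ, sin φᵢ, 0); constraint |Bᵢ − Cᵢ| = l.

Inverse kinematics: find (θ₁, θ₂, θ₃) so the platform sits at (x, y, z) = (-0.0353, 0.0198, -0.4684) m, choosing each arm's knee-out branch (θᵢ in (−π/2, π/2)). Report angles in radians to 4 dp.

φ1=0.0° → target in arm frame (-0.0353, 0.0198)
  A cos θ + B sin θ = C:  0.2353·cos θ + -0.4684·sin θ = -0.1648
  √(A²+B²)=0.5242;  θ1 = -1.1053+1.8907 ≈ 0.7854
arm 2 (φ=120.0°): x'=0.0348, y'=0.0207
  A cos θ + B sin θ = C:  0.1652·cos θ + -0.4684·sin θ = -0.0480
  γ=atan2(-0.4684,0.1652)=-1.2317;  ψ=arccos(-0.0966)=1.6676;  θ2=γ+ψ≈0.4358
rotate P by −φ3: (0.0005, -0.0405, -0.4684)
  A cos θ + B sin θ = C:  0.1995·cos θ + -0.4684·sin θ = -0.1051
  γ=atan2(-0.4684,0.1995)=-1.1682;  ψ=arccos(-0.2065)=1.7788;  θ3=γ+ψ≈0.6107

θ₁ = 0.7854, θ₂ = 0.4358, θ₃ = 0.6107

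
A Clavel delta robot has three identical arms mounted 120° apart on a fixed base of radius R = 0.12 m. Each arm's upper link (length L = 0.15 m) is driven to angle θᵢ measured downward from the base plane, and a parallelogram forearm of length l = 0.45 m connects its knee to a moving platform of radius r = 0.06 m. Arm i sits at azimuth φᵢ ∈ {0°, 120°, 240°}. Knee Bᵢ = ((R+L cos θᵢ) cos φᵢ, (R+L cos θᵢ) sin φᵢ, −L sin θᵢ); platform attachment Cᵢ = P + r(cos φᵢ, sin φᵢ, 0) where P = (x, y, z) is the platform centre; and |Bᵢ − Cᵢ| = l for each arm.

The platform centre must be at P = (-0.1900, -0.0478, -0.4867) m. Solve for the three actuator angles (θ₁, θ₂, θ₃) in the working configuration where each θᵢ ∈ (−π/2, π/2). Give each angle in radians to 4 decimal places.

rotate P by −φ1: (-0.1900, -0.0478, -0.4867)
  A=0.2500, B=-0.4867, C=(l²−L²−A²−y'²−z²)/(2L)=-0.4055
  γ=atan2(-0.4867,0.2500)=-1.0963;  ψ=arccos(-0.7412)=2.4056;  θ1=γ+ψ≈1.3093
arm 2 (φ=120.0°): x'=0.0536, y'=0.1884
  e−x'=0.0064;  (l²−L²−(e−x')²−y'²−z²)/2L = -0.3081
  γ=atan2(-0.4867,0.0064)=-1.5577;  ψ=arccos(-0.6330)=2.2562;  θ2=γ+ψ≈0.6985
rotate P by −φ3: (0.1364, -0.1406, -0.4867)
  e−x'=-0.0764;  (l²−L²−(e−x')²−y'²−z²)/2L = -0.2750
  √(A²+B²)=0.4927;  θ3 = -1.7265+2.1630 ≈ 0.4365

θ₁ = 1.3093, θ₂ = 0.6985, θ₃ = 0.4365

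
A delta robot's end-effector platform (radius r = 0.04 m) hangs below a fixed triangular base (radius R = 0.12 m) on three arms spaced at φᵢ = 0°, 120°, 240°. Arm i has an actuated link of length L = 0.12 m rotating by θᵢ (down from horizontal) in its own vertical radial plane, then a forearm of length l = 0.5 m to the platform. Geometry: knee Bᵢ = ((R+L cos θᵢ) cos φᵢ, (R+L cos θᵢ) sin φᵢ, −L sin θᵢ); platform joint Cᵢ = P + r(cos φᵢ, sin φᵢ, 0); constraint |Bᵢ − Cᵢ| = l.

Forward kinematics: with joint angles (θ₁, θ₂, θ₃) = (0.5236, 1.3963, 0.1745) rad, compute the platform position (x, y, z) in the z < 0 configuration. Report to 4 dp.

(0.0655, -0.2265, -0.4898)

φ1=0.0°: virtual centre (0.1839, 0.0000, -0.0600), radius l
centre 2 = (0.1008·cos120.0°, 0.1008·sin120.0°, -0.1182) = (-0.0504, 0.0873, -0.1182)
φ3=240.0°: virtual centre (-0.0991, -0.1716, -0.0208), radius l
eliminate P² terms by subtracting sphere 1 from 2 and 3
plane₁₂: -0.4687x+0.1746y+-0.1164z = -0.0133
det = 0.2597;  x = 0.0160+-0.1011z,  y = -0.0331+0.3949z
sphere 1 gives Az²+Bz+C=0 with A=1.1662, B=0.1278, C=-0.2171;  B²−4AC=1.0291;  roots -0.4898, 0.3802;  negative root z = -0.4898
x = 0.0655, y = -0.2265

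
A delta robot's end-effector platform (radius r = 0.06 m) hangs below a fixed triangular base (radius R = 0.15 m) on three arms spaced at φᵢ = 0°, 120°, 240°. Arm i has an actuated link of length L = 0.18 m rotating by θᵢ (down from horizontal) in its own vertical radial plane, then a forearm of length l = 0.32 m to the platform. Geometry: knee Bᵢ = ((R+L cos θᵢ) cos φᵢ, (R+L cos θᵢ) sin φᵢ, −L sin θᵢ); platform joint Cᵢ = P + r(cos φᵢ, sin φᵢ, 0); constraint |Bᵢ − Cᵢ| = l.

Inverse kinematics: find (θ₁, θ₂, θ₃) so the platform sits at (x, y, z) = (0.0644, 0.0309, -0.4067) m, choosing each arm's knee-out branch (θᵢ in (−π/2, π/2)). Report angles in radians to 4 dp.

θ₁ = 0.7854, θ₂ = 1.0469, θ₃ = 1.2215

rotate P by −φ1: (0.0644, 0.0309, -0.4067)
  e−x'=0.0256;  (l²−L²−(e−x')²−y'²−z²)/2L = -0.2695
  θ1 = atan2(B,A) + arccos(C/0.4075) = 0.7854
rotate P by −φ2: (-0.0054, -0.0712, -0.4067)
  e−x'=0.0954;  (l²−L²−(e−x')²−y'²−z²)/2L = -0.3044
  θ2 = atan2(B,A) + arccos(C/0.4177) = 1.0469
arm 3 (φ=240.0°): x'=-0.0590, y'=0.0403
  A=0.1490, B=-0.4067, C=(l²−L²−A²−y'²−z²)/(2L)=-0.3312
  γ=atan2(-0.4067,0.1490)=-1.2197;  ψ=arccos(-0.7646)=2.4412;  θ3=γ+ψ≈1.2215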